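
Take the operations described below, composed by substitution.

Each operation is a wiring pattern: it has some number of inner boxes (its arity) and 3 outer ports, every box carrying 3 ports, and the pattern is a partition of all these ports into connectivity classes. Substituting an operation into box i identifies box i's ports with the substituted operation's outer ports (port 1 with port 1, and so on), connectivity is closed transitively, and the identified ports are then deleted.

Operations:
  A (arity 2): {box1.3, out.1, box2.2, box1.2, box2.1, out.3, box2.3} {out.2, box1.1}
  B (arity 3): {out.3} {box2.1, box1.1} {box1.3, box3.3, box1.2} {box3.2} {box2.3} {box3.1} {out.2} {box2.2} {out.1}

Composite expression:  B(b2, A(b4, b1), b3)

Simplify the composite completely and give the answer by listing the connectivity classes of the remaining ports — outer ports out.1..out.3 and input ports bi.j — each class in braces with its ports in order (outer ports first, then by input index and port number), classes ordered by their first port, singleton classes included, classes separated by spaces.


Two ports join when wires chain via B-identified ports.
after A, the pattern on (b4, b1) reads {out.1, out.3, b1.1, b1.2, b1.3, b4.2, b4.3} {out.2, b4.1} (out.j = its outer ports)
after B, the pattern on (b2, b4, b1, b3) reads {out.1} {out.2} {out.3} {b1.1, b1.2, b1.3, b2.1, b4.2, b4.3} {b2.2, b2.3, b3.3} {b3.1} {b3.2} {b4.1} (out.j = its outer ports)

{out.1} {out.2} {out.3} {b1.1, b1.2, b1.3, b2.1, b4.2, b4.3} {b2.2, b2.3, b3.3} {b3.1} {b3.2} {b4.1}


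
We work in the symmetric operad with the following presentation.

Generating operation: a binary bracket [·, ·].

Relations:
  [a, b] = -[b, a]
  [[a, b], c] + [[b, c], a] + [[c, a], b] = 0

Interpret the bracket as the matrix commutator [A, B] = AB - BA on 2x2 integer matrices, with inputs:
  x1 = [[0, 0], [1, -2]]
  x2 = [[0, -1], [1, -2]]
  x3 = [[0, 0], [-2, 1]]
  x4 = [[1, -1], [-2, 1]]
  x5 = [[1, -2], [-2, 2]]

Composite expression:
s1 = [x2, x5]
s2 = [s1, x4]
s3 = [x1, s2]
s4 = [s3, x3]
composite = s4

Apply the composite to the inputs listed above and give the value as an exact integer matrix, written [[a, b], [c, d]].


[[32, -16], [38, -32]]


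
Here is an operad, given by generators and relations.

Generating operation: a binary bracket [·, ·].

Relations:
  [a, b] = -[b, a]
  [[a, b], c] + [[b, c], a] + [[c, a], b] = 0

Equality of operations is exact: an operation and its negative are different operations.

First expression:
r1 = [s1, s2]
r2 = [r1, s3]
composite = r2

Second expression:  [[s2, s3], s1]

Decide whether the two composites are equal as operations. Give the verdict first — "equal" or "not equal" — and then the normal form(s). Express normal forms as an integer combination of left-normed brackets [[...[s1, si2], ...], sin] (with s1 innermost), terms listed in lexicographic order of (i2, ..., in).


not equal; the first gives [[s1, s2], s3] and the second -[[s1, s2], s3] + [[s1, s3], s2]

Reducing the first expression gives [[s1, s2], s3]
Reducing the second expression gives -[[s1, s2], s3] + [[s1, s3], s2]
No match — not equal.


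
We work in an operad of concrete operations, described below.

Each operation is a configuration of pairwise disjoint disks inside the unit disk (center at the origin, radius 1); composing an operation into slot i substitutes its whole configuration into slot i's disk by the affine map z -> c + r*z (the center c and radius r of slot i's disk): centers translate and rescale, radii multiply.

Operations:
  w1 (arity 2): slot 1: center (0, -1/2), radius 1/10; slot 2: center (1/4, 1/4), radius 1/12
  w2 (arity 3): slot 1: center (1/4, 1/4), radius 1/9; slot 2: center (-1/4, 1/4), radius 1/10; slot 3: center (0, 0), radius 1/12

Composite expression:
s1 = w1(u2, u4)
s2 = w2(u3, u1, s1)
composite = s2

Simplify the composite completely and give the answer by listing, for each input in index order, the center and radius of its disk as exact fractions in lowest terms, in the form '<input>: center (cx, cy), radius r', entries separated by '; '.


Only the slot chain above each u matters under w2; compose those maps.
u3 passes through 1 substitution, ending at center (1/4, 1/4), radius 1/9
u1 passes through 1 substitution, ending at center (-1/4, 1/4), radius 1/10
u2 passes through 2 substitutions, ending at center (0, -1/24), radius 1/120
u4 passes through 2 substitutions, ending at center (1/48, 1/48), radius 1/144

u1: center (-1/4, 1/4), radius 1/10; u2: center (0, -1/24), radius 1/120; u3: center (1/4, 1/4), radius 1/9; u4: center (1/48, 1/48), radius 1/144


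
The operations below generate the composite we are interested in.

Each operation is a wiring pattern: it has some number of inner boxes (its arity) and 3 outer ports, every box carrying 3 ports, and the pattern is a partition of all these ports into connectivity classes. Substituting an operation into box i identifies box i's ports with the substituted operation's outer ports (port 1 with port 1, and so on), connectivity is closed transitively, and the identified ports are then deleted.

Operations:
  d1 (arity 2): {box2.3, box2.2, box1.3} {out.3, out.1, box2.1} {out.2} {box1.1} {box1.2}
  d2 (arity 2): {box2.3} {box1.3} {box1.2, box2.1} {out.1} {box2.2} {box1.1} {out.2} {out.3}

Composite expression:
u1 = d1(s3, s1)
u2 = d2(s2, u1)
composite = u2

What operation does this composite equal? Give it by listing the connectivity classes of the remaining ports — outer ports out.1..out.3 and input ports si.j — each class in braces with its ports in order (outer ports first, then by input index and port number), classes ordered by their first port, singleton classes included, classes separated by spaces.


Substituting into d2 glues patterns; closure does the rest.
d1 over (s3, s1) gives {out.1, out.3, s1.1} {out.2} {s1.2, s1.3, s3.3} {s3.1} {s3.2}, out.j being that stage's outer ports
d2 over (s2, s3, s1) gives {out.1} {out.2} {out.3} {s1.1, s2.2} {s1.2, s1.3, s3.3} {s2.1} {s2.3} {s3.1} {s3.2}, out.j being that stage's outer ports

{out.1} {out.2} {out.3} {s1.1, s2.2} {s1.2, s1.3, s3.3} {s2.1} {s2.3} {s3.1} {s3.2}


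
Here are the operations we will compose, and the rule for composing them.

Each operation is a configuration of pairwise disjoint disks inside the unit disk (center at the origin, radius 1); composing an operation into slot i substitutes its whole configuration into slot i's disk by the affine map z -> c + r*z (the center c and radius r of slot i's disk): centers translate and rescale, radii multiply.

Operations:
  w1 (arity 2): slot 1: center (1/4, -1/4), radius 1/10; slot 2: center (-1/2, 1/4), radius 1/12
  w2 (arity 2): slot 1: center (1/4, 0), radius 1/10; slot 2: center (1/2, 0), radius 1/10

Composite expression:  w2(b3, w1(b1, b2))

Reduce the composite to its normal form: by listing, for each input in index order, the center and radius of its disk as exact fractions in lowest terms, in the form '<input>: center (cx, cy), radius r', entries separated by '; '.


b1: center (21/40, -1/40), radius 1/100; b2: center (9/20, 1/40), radius 1/120; b3: center (1/4, 0), radius 1/10

Follow each b-input down from w2: c' goes to c + r*c', radius to r*r'.
b3 passes through 1 substitution, ending at center (1/4, 0), radius 1/10
b1 passes through 2 substitutions, ending at center (21/40, -1/40), radius 1/100
b2 passes through 2 substitutions, ending at center (9/20, 1/40), radius 1/120


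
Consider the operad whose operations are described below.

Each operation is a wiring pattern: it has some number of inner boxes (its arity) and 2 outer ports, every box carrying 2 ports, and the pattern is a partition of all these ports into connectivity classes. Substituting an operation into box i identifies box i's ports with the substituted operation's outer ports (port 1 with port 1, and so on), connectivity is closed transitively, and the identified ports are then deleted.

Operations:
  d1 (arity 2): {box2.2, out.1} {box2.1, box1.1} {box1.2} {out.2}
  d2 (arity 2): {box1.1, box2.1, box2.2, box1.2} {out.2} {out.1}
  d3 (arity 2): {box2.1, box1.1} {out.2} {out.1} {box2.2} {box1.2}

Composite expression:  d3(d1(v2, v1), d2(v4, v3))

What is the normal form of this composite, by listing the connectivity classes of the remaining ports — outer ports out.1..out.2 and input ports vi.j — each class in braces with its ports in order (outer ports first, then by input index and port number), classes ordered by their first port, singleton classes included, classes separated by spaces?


{out.1} {out.2} {v1.1, v2.1} {v1.2} {v2.2} {v3.1, v3.2, v4.1, v4.2}


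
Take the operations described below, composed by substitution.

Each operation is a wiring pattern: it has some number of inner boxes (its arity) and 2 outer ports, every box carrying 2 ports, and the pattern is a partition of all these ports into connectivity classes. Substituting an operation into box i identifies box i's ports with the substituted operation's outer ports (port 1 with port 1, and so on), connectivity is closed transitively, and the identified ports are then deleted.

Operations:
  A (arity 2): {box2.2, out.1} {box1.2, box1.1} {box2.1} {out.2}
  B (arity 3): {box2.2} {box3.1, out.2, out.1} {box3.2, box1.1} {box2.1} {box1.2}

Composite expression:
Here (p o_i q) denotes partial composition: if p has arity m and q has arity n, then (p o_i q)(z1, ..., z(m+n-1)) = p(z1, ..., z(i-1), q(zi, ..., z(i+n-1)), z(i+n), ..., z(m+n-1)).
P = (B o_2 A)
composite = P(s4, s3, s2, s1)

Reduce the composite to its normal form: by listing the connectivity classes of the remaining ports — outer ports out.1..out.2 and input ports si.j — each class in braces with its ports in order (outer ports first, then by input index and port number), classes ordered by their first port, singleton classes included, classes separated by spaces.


{out.1, out.2, s1.1} {s1.2, s4.1} {s2.1} {s2.2} {s3.1, s3.2} {s4.2}

After gluing at B, chains via deleted ports link the s-ports.
stage A: inputs (s3, s2), connectivity {out.1, s2.2} {out.2} {s2.1} {s3.1, s3.2}, out.j its boundary
stage B: inputs (s4, s3, s2, s1), connectivity {out.1, out.2, s1.1} {s1.2, s4.1} {s2.1} {s2.2} {s3.1, s3.2} {s4.2}, out.j its boundary


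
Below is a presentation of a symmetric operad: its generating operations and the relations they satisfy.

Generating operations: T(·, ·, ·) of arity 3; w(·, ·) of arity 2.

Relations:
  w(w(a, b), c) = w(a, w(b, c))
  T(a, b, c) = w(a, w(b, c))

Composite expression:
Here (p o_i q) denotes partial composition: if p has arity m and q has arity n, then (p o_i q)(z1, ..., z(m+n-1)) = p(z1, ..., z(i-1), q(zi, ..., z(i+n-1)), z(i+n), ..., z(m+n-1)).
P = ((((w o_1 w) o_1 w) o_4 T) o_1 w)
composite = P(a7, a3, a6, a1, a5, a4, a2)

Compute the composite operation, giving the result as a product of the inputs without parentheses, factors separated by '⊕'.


a7 ⊕ a3 ⊕ a6 ⊕ a1 ⊕ a5 ⊕ a4 ⊕ a2

The w-tree's shape is irrelevant; the a-reading-order decides.
w(a7, a3) linearizes to a7 ⊕ a3
w(w(a7, a3), a6) linearizes to a7 ⊕ a3 ⊕ a6
w(w(w(a7, a3), a6), a1) linearizes to a7 ⊕ a3 ⊕ a6 ⊕ a1
T(a5, a4, a2) linearizes to a5 ⊕ a4 ⊕ a2
w(w(w(w(a7, a3), a6), a1), T(a5, a4, a2)) linearizes to a7 ⊕ a3 ⊕ a6 ⊕ a1 ⊕ a5 ⊕ a4 ⊕ a2


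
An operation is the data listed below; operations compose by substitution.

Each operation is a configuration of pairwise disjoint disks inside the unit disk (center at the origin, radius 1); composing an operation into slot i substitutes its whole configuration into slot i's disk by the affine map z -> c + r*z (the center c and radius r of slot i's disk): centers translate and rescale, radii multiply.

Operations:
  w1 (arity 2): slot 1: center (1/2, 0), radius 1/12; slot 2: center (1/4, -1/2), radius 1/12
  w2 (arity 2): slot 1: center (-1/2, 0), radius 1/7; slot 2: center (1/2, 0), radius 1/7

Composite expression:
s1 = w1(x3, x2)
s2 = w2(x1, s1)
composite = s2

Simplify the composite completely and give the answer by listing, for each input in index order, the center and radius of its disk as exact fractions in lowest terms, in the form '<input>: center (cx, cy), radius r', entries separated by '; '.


x1: center (-1/2, 0), radius 1/7; x2: center (15/28, -1/14), radius 1/84; x3: center (4/7, 0), radius 1/84

Below w2, radii multiply path by path; the x-disk centers shift.
input x1: applying the 1 nested substitution gives center (-1/2, 0), radius 1/7
input x3: applying the 2 nested substitutions gives center (4/7, 0), radius 1/84
input x2: applying the 2 nested substitutions gives center (15/28, -1/14), radius 1/84


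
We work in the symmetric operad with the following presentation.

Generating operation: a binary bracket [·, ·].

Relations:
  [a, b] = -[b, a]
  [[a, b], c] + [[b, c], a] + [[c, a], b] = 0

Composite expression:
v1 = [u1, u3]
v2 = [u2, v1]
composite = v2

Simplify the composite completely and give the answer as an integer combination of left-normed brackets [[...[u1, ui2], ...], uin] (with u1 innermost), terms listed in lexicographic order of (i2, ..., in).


-[[u1, u3], u2]

In the tensor algebra, words opening u1 carry the u1-anchored form.
Composite bracket: [u2, [u1, u3]]
The bracket unfolds into 4 signed words via [a, b] = ab - ba (2^2 = 4).
Collect the words opening with u1:
  from u1u3u2, sign -1: term -[[u1, u3], u2]


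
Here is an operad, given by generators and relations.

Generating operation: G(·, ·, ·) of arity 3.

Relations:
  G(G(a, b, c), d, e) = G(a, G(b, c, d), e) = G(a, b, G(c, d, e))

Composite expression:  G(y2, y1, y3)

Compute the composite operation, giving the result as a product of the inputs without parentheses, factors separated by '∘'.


y2 ∘ y1 ∘ y3

All parenthesizations of G agree; list the y-inputs left to right.
G(y2, y1, y3) collapses to y2 ∘ y1 ∘ y3


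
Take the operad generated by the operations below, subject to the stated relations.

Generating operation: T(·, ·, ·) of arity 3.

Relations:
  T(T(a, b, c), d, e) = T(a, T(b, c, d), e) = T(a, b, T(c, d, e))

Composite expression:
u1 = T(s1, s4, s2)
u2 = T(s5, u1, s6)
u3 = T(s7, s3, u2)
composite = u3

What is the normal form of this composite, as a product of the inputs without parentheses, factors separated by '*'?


All parenthesizations of T agree; list the s-inputs left to right.
T(s1, s4, s2) reduces to s1 * s4 * s2
T(s5, T(s1, s4, s2), s6) reduces to s5 * s1 * s4 * s2 * s6
T(s7, s3, T(s5, T(s1, s4, s2), s6)) reduces to s7 * s3 * s5 * s1 * s4 * s2 * s6

s7 * s3 * s5 * s1 * s4 * s2 * s6


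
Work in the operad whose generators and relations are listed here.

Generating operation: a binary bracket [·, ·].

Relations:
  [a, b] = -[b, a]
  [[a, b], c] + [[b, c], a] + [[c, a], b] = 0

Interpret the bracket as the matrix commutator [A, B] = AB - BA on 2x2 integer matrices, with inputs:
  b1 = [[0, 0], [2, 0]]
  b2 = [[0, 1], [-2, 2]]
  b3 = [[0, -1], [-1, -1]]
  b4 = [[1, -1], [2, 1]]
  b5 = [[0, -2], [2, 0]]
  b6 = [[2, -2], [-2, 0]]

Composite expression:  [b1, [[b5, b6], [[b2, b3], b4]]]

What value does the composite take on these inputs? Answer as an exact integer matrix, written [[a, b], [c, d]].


[[-224, 0], [96, 224]]

[b5, b6] = [[8, 4], [4, -8]]
[b2, b3] = [[-3, 1], [-4, 3]]
[[b2, b3], b4] = [[-2, 6], [12, 2]]
[[b5, b6], [[b2, b3], b4]] = [[24, 112], [-208, -24]]
[b1, [[b5, b6], [[b2, b3], b4]]] = [[-224, 0], [96, 224]]


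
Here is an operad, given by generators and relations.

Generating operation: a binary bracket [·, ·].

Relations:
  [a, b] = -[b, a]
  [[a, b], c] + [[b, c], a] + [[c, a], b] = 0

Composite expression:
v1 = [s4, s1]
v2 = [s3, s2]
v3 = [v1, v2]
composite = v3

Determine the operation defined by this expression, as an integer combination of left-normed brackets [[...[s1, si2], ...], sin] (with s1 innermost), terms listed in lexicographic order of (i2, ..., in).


[[[s1, s4], s2], s3] - [[[s1, s4], s3], s2]


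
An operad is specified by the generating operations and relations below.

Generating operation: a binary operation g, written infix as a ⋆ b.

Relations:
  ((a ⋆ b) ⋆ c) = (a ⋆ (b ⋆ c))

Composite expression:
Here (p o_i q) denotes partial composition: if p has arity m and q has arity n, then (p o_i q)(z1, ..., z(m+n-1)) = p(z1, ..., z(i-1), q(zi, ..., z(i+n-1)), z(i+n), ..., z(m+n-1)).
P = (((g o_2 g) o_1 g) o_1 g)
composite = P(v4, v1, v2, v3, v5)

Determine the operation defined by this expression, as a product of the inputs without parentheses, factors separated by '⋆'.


v4 ⋆ v1 ⋆ v2 ⋆ v3 ⋆ v5

The g-tree's shape is irrelevant; the v-reading-order decides.
(v4 ⋆ v1) reduces to v4 ⋆ v1
((v4 ⋆ v1) ⋆ v2) reduces to v4 ⋆ v1 ⋆ v2
(v3 ⋆ v5) reduces to v3 ⋆ v5
(((v4 ⋆ v1) ⋆ v2) ⋆ (v3 ⋆ v5)) reduces to v4 ⋆ v1 ⋆ v2 ⋆ v3 ⋆ v5


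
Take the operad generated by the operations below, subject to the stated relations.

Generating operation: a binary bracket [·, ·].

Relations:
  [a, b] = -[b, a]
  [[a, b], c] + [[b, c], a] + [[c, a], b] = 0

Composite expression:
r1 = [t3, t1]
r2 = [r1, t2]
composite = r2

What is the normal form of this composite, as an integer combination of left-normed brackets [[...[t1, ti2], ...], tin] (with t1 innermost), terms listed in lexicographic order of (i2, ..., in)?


-[[t1, t3], t2]

Antisymmetry and Jacobi reduce to t1-anchored left-normed brackets.
Composite bracket: [[t3, t1], t2]
Full expansion: 4 signed words from ab - ba (2^2 = 4).
Only words starting with t1 matter:
  from t1t3t2, sign -1: term -[[t1, t3], t2]


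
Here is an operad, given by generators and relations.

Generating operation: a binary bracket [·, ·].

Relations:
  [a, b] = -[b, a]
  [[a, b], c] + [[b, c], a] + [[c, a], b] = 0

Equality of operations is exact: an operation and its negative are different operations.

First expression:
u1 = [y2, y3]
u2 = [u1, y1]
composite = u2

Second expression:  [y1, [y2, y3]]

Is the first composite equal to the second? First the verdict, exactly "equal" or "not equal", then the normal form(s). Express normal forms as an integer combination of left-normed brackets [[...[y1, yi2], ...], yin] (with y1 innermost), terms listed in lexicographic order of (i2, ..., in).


not equal: they reduce to -[[y1, y2], y3] + [[y1, y3], y2] and [[y1, y2], y3] - [[y1, y3], y2]

Normal form of the first expression: -[[y1, y2], y3] + [[y1, y3], y2]
Normal form of the second expression: [[y1, y2], y3] - [[y1, y3], y2]
Distinct normal forms: not equal.


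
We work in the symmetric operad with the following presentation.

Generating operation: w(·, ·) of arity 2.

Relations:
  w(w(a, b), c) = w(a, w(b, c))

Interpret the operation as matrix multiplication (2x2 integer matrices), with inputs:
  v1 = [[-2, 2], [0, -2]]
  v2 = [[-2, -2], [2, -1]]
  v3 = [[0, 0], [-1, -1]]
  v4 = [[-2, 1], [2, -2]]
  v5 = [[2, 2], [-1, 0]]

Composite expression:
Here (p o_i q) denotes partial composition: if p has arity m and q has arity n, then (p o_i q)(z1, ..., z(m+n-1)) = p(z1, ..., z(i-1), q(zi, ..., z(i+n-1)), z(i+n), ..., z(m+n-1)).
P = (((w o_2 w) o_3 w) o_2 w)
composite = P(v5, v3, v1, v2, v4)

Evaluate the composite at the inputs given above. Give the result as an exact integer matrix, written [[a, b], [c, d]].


[[0, 8], [0, 0]]

w(v3, v1) = [[0, 0], [2, 0]]
w(v2, v4) = [[0, 2], [-6, 4]]
w(w(v3, v1), w(v2, v4)) = [[0, 0], [0, 4]]
w(v5, w(w(v3, v1), w(v2, v4))) = [[0, 8], [0, 0]]


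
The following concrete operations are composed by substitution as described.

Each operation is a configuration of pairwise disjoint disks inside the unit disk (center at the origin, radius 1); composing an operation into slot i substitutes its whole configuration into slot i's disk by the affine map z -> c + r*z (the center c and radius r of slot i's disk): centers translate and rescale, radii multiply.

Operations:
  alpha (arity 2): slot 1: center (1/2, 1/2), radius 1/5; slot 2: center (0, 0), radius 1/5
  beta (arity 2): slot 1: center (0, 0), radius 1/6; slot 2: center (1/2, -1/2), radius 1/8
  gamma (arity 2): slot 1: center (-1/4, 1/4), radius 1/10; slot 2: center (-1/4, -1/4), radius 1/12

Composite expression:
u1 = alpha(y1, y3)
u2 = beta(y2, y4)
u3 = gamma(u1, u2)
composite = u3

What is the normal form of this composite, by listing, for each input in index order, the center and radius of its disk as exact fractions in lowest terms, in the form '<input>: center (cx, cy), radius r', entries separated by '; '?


y1: center (-1/5, 3/10), radius 1/50; y2: center (-1/4, -1/4), radius 1/72; y3: center (-1/4, 1/4), radius 1/50; y4: center (-5/24, -7/24), radius 1/96

Below gamma, radii multiply path by path; the y-disk centers shift.
tracing y1 down its 2-map path: center (-1/5, 3/10), radius 1/50
tracing y3 down its 2-map path: center (-1/4, 1/4), radius 1/50
tracing y2 down its 2-map path: center (-1/4, -1/4), radius 1/72
tracing y4 down its 2-map path: center (-5/24, -7/24), radius 1/96


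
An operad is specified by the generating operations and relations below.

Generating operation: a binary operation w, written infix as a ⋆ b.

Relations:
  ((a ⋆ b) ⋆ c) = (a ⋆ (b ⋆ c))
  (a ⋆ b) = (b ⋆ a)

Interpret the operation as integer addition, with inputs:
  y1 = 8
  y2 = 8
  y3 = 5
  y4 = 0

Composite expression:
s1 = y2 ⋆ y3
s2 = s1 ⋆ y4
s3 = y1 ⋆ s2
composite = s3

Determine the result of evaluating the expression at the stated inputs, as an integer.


21


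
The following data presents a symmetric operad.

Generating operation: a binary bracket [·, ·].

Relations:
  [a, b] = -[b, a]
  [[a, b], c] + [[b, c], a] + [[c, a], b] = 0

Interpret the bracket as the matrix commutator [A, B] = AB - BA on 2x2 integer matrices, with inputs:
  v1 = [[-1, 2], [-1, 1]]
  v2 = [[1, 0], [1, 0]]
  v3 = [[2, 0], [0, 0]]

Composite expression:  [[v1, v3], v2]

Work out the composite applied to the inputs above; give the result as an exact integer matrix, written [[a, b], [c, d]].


[[-4, 4], [-2, 4]]

[v1, v3] = [[0, -4], [-2, 0]]
[[v1, v3], v2] = [[-4, 4], [-2, 4]]


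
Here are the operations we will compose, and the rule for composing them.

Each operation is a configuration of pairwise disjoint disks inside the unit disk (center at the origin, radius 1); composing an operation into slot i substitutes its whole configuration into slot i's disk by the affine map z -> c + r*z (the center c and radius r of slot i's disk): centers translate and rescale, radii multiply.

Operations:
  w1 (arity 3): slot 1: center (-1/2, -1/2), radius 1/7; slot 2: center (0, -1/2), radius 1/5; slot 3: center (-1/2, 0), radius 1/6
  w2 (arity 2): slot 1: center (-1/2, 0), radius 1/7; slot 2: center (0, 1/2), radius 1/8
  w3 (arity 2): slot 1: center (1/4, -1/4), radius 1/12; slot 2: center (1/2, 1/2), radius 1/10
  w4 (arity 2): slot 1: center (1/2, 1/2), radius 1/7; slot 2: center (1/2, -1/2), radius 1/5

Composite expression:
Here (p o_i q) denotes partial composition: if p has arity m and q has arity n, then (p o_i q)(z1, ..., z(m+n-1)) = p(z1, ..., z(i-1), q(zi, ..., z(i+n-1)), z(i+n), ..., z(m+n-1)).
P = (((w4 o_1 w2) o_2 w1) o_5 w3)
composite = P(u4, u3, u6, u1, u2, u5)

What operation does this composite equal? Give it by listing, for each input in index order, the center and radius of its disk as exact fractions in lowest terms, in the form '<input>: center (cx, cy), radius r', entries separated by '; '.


u1: center (55/112, 4/7), radius 1/336; u2: center (11/20, -11/20), radius 1/60; u3: center (55/112, 9/16), radius 1/392; u4: center (3/7, 1/2), radius 1/49; u5: center (3/5, -2/5), radius 1/50; u6: center (1/2, 9/16), radius 1/280

Below w4, radii multiply path by path; the u-disk centers shift.
for u4, the 2-step affine chain lands on center (3/7, 1/2), radius 1/49
for u3, the 3-step affine chain lands on center (55/112, 9/16), radius 1/392
for u6, the 3-step affine chain lands on center (1/2, 9/16), radius 1/280
for u1, the 3-step affine chain lands on center (55/112, 4/7), radius 1/336
for u2, the 2-step affine chain lands on center (11/20, -11/20), radius 1/60
for u5, the 2-step affine chain lands on center (3/5, -2/5), radius 1/50


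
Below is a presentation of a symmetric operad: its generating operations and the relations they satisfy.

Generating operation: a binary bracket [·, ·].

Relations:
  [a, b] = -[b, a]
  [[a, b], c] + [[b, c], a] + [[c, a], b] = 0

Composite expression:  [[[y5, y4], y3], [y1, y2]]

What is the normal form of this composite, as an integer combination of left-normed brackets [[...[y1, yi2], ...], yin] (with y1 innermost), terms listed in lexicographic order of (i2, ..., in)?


A multilinear Lie element is pinned by y1-initial words (y1 innermost).
Composite bracket: [[[y5, y4], y3], [y1, y2]]
The bracket unfolds into 16 signed words via [a, b] = ab - ba (2^4 = 16).
Words beginning with y1 determine it all:
  y1y2y3y4y5 (sign -1) contributes -[[[[y1, y2], y3], y4], y5]
  y1y2y3y5y4 (sign +1) contributes +[[[[y1, y2], y3], y5], y4]
  y1y2y4y5y3 (sign +1) contributes +[[[[y1, y2], y4], y5], y3]
  y1y2y5y4y3 (sign -1) contributes -[[[[y1, y2], y5], y4], y3]

-[[[[y1, y2], y3], y4], y5] + [[[[y1, y2], y3], y5], y4] + [[[[y1, y2], y4], y5], y3] - [[[[y1, y2], y5], y4], y3]


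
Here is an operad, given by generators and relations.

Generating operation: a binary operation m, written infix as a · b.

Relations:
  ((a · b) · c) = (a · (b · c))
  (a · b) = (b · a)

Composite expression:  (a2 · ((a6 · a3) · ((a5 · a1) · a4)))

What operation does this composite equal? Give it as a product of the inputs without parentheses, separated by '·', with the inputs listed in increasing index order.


a1 · a2 · a3 · a4 · a5 · a6

With m associative and commutative, the a-input set is all that matters.
(a6 · a3) linearizes to a6 · a3
(a5 · a1) linearizes to a5 · a1
((a5 · a1) · a4) linearizes to a5 · a1 · a4
((a6 · a3) · ((a5 · a1) · a4)) linearizes to a6 · a3 · a5 · a1 · a4
(a2 · ((a6 · a3) · ((a5 · a1) · a4))) linearizes to a2 · a6 · a3 · a5 · a1 · a4
commutativity sorts the factors: a1 · a2 · a3 · a4 · a5 · a6


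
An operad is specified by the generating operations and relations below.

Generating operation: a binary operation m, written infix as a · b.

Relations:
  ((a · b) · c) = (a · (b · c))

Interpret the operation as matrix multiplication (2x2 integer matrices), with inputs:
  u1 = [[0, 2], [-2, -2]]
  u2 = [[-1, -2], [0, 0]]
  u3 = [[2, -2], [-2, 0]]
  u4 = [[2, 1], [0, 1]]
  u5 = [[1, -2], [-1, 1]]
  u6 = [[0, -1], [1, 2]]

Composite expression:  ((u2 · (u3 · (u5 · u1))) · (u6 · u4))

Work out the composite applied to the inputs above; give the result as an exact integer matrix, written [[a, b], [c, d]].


[[8, 8], [0, 0]]

(u5 · u1) = [[4, 6], [-2, -4]]
(u3 · (u5 · u1)) = [[12, 20], [-8, -12]]
(u2 · (u3 · (u5 · u1))) = [[4, 4], [0, 0]]
(u6 · u4) = [[0, -1], [2, 3]]
((u2 · (u3 · (u5 · u1))) · (u6 · u4)) = [[8, 8], [0, 0]]


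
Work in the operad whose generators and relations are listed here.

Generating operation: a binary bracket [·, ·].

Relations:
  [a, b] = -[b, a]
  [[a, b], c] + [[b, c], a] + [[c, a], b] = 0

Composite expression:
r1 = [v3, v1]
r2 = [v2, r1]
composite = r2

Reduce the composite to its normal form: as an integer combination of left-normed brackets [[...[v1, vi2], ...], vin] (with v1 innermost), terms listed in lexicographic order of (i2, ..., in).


[[v1, v3], v2]


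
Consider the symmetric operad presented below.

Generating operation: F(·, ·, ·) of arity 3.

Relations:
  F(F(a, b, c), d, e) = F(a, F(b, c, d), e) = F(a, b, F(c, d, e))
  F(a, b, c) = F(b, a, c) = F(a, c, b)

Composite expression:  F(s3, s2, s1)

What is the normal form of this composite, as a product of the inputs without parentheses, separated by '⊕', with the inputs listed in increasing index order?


s1 ⊕ s2 ⊕ s3

With F associative and commutative, the s-input set is all that matters.
F(s3, s2, s1) unparenthesizes to s3 ⊕ s2 ⊕ s1
the factors in increasing index order: s1 ⊕ s2 ⊕ s3


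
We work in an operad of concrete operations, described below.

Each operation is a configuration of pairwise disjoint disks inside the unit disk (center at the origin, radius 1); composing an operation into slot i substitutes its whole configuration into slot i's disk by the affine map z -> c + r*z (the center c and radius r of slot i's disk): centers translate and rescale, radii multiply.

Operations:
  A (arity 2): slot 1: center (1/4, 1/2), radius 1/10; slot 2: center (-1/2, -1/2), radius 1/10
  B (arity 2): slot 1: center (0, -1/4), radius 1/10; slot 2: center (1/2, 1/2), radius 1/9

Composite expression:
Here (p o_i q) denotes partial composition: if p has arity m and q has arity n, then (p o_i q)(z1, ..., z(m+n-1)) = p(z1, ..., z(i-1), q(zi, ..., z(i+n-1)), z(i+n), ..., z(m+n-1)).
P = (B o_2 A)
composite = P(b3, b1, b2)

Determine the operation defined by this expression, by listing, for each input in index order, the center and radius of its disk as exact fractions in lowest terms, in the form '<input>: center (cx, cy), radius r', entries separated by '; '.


Each b-disk chains the slot maps above it in B; radii multiply.
b3: after 1 affine step, its disk has center (0, -1/4), radius 1/10
b1: after 2 affine steps, its disk has center (19/36, 5/9), radius 1/90
b2: after 2 affine steps, its disk has center (4/9, 4/9), radius 1/90

b1: center (19/36, 5/9), radius 1/90; b2: center (4/9, 4/9), radius 1/90; b3: center (0, -1/4), radius 1/10


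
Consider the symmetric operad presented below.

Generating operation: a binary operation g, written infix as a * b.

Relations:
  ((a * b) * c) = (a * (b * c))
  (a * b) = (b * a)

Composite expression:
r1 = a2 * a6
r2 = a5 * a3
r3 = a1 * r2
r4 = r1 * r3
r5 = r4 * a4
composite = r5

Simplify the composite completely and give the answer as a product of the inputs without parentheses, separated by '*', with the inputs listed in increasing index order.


Reordering under g is free, so list the a-inputs canonically.
(a2 * a6) linearizes to a2 * a6
(a5 * a3) linearizes to a5 * a3
(a1 * (a5 * a3)) linearizes to a1 * a5 * a3
((a2 * a6) * (a1 * (a5 * a3))) linearizes to a2 * a6 * a1 * a5 * a3
(((a2 * a6) * (a1 * (a5 * a3))) * a4) linearizes to a2 * a6 * a1 * a5 * a3 * a4
rearranged into index order: a1 * a2 * a3 * a4 * a5 * a6

a1 * a2 * a3 * a4 * a5 * a6


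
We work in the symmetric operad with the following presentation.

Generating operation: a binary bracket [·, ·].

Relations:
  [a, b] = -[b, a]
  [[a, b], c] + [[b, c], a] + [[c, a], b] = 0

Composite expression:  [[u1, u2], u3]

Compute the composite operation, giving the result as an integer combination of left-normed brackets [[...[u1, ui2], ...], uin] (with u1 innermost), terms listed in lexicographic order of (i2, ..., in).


[[u1, u2], u3]

Antisymmetry and Jacobi reduce to u1-anchored left-normed brackets.
Composite bracket: [[u1, u2], u3]
Applying ab - ba throughout gives 4 signed words (2^2 = 4).
Coefficients come from the u1-initial words:
  from u1u2u3, sign +1: term +[[u1, u2], u3]


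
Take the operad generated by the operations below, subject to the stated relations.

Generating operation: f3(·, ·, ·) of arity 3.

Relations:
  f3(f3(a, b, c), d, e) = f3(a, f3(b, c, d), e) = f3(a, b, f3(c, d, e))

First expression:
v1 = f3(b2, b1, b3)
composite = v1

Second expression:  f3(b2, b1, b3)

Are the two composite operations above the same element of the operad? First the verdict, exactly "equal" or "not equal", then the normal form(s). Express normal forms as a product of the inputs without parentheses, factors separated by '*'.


equal: each reduces to b2 * b1 * b3


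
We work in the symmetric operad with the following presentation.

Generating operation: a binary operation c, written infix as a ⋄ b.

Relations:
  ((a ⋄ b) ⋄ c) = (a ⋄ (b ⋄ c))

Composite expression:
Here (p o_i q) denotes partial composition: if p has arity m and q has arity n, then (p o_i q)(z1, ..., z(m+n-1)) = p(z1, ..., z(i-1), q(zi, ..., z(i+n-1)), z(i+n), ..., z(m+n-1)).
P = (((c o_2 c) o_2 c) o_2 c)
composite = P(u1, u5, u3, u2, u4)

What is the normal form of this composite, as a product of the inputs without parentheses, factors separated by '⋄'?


u1 ⋄ u5 ⋄ u3 ⋄ u2 ⋄ u4

All parenthesizations of c agree; list the u-inputs left to right.
(u5 ⋄ u3) flattens to u5 ⋄ u3
((u5 ⋄ u3) ⋄ u2) flattens to u5 ⋄ u3 ⋄ u2
(((u5 ⋄ u3) ⋄ u2) ⋄ u4) flattens to u5 ⋄ u3 ⋄ u2 ⋄ u4
(u1 ⋄ (((u5 ⋄ u3) ⋄ u2) ⋄ u4)) flattens to u1 ⋄ u5 ⋄ u3 ⋄ u2 ⋄ u4


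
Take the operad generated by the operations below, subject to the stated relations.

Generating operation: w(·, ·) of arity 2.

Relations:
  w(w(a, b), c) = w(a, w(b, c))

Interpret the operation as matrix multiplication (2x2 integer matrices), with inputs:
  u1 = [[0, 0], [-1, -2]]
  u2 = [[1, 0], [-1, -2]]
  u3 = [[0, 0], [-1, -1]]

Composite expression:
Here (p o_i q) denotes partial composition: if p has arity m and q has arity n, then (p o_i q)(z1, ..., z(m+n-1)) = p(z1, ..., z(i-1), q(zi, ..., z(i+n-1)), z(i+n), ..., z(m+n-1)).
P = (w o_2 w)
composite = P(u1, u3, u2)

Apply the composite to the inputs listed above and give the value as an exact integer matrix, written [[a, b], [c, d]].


[[0, 0], [0, -4]]

w(u3, u2) = [[0, 0], [0, 2]]
w(u1, w(u3, u2)) = [[0, 0], [0, -4]]


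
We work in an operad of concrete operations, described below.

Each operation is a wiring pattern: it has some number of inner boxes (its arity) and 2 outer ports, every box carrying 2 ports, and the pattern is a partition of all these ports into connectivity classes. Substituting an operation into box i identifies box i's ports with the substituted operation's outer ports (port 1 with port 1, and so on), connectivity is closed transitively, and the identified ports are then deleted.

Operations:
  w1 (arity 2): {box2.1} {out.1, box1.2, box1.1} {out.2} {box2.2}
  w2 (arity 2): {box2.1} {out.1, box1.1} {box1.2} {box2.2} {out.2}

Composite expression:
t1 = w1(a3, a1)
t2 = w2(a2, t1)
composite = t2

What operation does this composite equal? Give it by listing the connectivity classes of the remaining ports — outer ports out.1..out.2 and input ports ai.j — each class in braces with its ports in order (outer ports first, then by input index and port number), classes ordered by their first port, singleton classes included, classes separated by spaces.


{out.1, a2.1} {out.2} {a1.1} {a1.2} {a2.2} {a3.1, a3.2}


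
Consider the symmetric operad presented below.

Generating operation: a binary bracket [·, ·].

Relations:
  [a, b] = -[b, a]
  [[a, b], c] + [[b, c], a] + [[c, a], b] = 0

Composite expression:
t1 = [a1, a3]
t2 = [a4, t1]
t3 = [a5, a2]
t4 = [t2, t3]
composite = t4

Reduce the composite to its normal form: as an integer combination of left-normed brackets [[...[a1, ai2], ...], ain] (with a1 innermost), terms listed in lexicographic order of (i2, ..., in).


[[[[a1, a3], a4], a2], a5] - [[[[a1, a3], a4], a5], a2]

Skip Jacobi rewriting: expand, keep a1-initial words, read off terms.
Composite bracket: [[a4, [a1, a3]], [a5, a2]]
The bracket unfolds into 16 signed words via [a, b] = ab - ba (2^4 = 16).
Only words starting with a1 matter:
  word a1a3a4a2a5 has sign +1, contributing +[[[[a1, a3], a4], a2], a5]
  word a1a3a4a5a2 has sign -1, contributing -[[[[a1, a3], a4], a5], a2]


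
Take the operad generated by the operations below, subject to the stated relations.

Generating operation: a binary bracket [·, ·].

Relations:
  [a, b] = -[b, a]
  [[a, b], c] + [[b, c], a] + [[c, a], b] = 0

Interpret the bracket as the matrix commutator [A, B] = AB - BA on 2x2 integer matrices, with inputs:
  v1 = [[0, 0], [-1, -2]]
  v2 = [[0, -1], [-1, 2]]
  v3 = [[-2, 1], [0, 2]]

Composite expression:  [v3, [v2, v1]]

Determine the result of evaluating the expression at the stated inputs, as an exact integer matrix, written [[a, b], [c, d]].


[[-4, -10], [-16, 4]]

[v2, v1] = [[1, 2], [-4, -1]]
[v3, [v2, v1]] = [[-4, -10], [-16, 4]]


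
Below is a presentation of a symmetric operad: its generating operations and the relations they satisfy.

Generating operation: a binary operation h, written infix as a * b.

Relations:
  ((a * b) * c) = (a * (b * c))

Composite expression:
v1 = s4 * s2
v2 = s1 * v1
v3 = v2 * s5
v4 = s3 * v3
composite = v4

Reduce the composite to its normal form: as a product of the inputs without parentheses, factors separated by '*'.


Every regrouping of h is equal, so read the s-inputs in written order.
(s4 * s2) linearizes to s4 * s2
(s1 * (s4 * s2)) linearizes to s1 * s4 * s2
((s1 * (s4 * s2)) * s5) linearizes to s1 * s4 * s2 * s5
(s3 * ((s1 * (s4 * s2)) * s5)) linearizes to s3 * s1 * s4 * s2 * s5

s3 * s1 * s4 * s2 * s5


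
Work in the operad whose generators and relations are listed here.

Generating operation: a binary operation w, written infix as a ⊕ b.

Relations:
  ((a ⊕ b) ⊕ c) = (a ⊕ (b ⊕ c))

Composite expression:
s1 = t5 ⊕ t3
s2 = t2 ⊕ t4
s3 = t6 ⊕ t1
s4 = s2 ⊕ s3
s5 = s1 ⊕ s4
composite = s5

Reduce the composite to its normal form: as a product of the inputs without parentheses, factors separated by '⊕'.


Every regrouping of w is equal, so read the t-inputs in written order.
(t5 ⊕ t3) linearizes to t5 ⊕ t3
(t2 ⊕ t4) linearizes to t2 ⊕ t4
(t6 ⊕ t1) linearizes to t6 ⊕ t1
((t2 ⊕ t4) ⊕ (t6 ⊕ t1)) linearizes to t2 ⊕ t4 ⊕ t6 ⊕ t1
((t5 ⊕ t3) ⊕ ((t2 ⊕ t4) ⊕ (t6 ⊕ t1))) linearizes to t5 ⊕ t3 ⊕ t2 ⊕ t4 ⊕ t6 ⊕ t1

t5 ⊕ t3 ⊕ t2 ⊕ t4 ⊕ t6 ⊕ t1


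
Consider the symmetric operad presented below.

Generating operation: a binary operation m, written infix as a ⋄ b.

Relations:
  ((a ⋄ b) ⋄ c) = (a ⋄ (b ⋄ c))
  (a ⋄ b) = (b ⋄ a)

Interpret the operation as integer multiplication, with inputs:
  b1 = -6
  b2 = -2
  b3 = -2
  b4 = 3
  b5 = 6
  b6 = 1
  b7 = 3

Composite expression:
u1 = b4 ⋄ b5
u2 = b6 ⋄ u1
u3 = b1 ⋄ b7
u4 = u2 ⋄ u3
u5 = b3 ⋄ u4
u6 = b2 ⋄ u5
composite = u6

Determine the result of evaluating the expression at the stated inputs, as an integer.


-1296

(b4 ⋄ b5) = 18
(b6 ⋄ (b4 ⋄ b5)) = 18
(b1 ⋄ b7) = -18
((b6 ⋄ (b4 ⋄ b5)) ⋄ (b1 ⋄ b7)) = -324
(b3 ⋄ ((b6 ⋄ (b4 ⋄ b5)) ⋄ (b1 ⋄ b7))) = 648
(b2 ⋄ (b3 ⋄ ((b6 ⋄ (b4 ⋄ b5)) ⋄ (b1 ⋄ b7)))) = -1296


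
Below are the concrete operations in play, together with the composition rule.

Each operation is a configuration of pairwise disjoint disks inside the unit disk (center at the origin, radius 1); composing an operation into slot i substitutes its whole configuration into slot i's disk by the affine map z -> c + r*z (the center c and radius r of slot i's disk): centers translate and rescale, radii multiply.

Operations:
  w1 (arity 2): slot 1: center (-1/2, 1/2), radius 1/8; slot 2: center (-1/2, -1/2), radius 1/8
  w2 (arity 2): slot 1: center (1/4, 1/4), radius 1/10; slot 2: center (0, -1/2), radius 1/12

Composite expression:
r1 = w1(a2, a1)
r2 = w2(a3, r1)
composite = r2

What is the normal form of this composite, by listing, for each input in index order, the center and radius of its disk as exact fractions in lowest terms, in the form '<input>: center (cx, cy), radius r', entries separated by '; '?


a1: center (-1/24, -13/24), radius 1/96; a2: center (-1/24, -11/24), radius 1/96; a3: center (1/4, 1/4), radius 1/10

Affine substitution under w2: radii multiply and a-centers shift.
tracing a3 down its 1-map path: center (1/4, 1/4), radius 1/10
tracing a2 down its 2-map path: center (-1/24, -11/24), radius 1/96
tracing a1 down its 2-map path: center (-1/24, -13/24), radius 1/96


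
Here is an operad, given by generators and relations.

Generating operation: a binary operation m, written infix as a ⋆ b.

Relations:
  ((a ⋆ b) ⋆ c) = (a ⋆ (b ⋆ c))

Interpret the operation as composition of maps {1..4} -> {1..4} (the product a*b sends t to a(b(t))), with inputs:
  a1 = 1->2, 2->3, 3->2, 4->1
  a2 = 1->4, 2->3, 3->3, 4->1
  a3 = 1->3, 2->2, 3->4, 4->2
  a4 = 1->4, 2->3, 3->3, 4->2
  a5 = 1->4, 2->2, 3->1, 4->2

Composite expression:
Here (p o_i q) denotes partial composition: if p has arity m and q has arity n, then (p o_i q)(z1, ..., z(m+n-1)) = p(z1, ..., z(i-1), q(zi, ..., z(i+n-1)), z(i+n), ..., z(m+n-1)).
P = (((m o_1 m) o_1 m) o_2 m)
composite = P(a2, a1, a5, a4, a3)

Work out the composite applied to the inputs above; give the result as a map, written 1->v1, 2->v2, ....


1->3, 2->3, 3->3, 4->3
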